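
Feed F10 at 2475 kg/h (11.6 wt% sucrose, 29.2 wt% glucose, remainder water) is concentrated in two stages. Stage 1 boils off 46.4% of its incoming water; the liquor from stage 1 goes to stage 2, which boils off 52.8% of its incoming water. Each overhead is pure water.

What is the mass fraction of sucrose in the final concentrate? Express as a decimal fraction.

0.2080

water in feed = 2475×0.592 = 1465.2 kg/h.
After stage 1: water left = (1−0.464)×1465.2 = 785.35; stream total = 1795.1 kg/h.
After stage 2: water left = (1−0.528)×785.35 = 370.68; final concentrate = 1380.5 kg/h.
sucrose fraction = 287.1/1380.5 = 0.2080.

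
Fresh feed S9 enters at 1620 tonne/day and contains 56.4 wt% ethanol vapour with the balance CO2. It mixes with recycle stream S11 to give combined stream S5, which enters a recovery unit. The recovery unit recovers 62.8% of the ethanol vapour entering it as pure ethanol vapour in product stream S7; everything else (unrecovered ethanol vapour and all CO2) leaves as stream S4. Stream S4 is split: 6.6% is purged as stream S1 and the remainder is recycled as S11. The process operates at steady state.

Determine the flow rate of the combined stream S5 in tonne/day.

CO2 enters only via S9 and leaves only via the purge: 1620×0.436 = 0.066×(CO2 in S4), and the recovery unit passes all CO2, so CO2 in S5 = CO2 in S4 = 10702 tonne/day.
ethanol vapour in S5: m_A = 1620×0.564 + (1−0.066)·(1−0.628)·m_A, so m_A = 913.68/0.6526 = 1400.2 tonne/day.
S5 = 1400.2 + 10702 = 12102 tonne/day.

12100 tonne/day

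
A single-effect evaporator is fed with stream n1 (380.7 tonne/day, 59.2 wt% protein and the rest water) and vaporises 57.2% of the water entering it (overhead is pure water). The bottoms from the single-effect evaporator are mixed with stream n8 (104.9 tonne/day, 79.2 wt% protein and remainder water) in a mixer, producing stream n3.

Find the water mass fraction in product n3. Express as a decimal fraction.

Vapour removed = 0.572×0.408×380.7 = 88.846 tonne/day; concentrate = 291.85 tonne/day.
water reaching the mixer = 66.479 (from concentrate) + 104.9×0.208 = 88.299 tonne/day.
Product flow = 291.85 + 104.9 = 396.75 tonne/day; water fraction = 0.223.

0.223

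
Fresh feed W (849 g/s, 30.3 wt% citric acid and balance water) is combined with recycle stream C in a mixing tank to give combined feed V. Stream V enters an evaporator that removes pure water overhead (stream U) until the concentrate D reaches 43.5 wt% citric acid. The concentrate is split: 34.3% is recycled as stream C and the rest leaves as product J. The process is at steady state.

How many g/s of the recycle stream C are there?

308.7 g/s

Overall citric acid balance (none leaves overhead): citric acid in fresh feed = citric acid in product, i.e. 849×0.303 = (1−0.343)·D·0.435.
D = 257.25/(0.435×0.657) = 900.11 g/s.
Recycle C = 0.343×900.11 = 308.74 g/s.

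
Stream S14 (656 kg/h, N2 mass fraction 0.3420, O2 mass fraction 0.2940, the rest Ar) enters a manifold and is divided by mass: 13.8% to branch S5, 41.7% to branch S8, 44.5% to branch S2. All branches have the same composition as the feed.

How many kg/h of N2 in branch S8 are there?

93.55 kg/h

Branch S8 total = 0.417×656 = 273.55 kg/h.
N2 in S8 = 0.342×273.55 = 93.555 kg/h.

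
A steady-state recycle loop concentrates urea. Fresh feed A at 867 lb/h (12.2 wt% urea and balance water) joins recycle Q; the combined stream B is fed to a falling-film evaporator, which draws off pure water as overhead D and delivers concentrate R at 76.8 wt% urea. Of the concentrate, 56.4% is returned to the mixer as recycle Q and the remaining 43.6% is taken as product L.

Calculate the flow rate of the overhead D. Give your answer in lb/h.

729.3 lb/h

Overall urea balance (none leaves overhead): urea in fresh feed = urea in product, i.e. 867×0.122 = (1−0.564)·R·0.768.
R = 105.77/(0.768×0.436) = 315.89 lb/h.
Recycle Q = 0.564×315.89 = 178.16 lb/h.
Combined feed B = 867 + 178.16 = 1045.2 lb/h.
Overhead D = B − R = 1045.2 − 315.89 = 729.27 lb/h.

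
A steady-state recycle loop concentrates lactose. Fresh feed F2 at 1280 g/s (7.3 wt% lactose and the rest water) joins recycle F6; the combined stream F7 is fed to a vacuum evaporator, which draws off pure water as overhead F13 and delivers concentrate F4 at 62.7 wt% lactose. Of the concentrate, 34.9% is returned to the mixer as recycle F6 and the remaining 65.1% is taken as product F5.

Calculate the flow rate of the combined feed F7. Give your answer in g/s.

Overall lactose balance (none leaves overhead): lactose in fresh feed = lactose in product, i.e. 1280×0.073 = (1−0.349)·F4·0.627.
F4 = 93.44/(0.627×0.651) = 228.92 g/s.
Recycle F6 = 0.349×228.92 = 79.893 g/s.
Combined feed F7 = 1280 + 79.893 = 1359.9 g/s.

1360 g/s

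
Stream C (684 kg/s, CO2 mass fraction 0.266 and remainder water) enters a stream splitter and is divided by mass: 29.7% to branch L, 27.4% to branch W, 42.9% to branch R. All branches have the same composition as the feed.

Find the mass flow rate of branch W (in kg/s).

Branch W flow = 0.274×684 = 187.42 kg/s.

187.4 kg/s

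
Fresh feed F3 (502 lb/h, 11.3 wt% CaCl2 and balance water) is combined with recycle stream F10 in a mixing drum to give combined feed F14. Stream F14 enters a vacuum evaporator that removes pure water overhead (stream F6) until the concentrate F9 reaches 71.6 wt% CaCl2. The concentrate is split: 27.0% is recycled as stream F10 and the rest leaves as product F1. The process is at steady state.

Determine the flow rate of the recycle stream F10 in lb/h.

29.3 lb/h

Overall CaCl2 balance (none leaves overhead): CaCl2 in fresh feed = CaCl2 in product, i.e. 502×0.113 = (1−0.270)·F9·0.716.
F9 = 56.726/(0.716×0.730) = 108.53 lb/h.
Recycle F10 = 0.270×108.53 = 29.303 lb/h.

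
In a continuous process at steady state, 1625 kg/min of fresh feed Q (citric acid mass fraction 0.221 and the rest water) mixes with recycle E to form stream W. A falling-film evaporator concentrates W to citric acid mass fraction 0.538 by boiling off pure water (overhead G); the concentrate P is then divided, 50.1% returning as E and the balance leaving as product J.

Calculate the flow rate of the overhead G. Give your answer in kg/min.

957.5 kg/min

Overall citric acid balance (none leaves overhead): citric acid in fresh feed = citric acid in product, i.e. 1625×0.221 = (1−0.501)·P·0.538.
P = 359.12/(0.538×0.499) = 1337.7 kg/min.
Recycle E = 0.501×1337.7 = 670.19 kg/min.
Combined feed W = 1625 + 670.19 = 2295.2 kg/min.
Overhead G = W − P = 2295.2 − 1337.7 = 957.48 kg/min.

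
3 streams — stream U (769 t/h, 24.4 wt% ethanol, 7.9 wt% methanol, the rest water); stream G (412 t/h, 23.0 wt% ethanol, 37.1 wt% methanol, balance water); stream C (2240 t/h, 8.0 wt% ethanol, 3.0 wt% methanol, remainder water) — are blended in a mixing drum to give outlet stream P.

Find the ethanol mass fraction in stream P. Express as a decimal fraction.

Total flow out = 769 + 412 + 2240 = 3421 t/h.
ethanol in = 769×0.244 + 412×0.230 + 2240×0.080 = 461.6 t/h.
ethanol mass fraction in P = 461.6/3421 = 0.135.

0.135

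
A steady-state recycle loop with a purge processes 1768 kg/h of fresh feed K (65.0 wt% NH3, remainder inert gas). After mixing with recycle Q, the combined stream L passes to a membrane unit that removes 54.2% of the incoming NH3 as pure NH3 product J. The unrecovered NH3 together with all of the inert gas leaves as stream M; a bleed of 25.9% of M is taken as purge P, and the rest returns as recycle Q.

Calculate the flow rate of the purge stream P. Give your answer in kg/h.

825.2 kg/h

inert gas enters only via K and leaves only via the purge: 1768×0.350 = 0.259×(inert gas in M), and the membrane unit passes all inert gas, so inert gas in L = inert gas in M = 2389.2 kg/h.
NH3 in L: m_A = 1768×0.650 + (1−0.259)·(1−0.542)·m_A, so m_A = 1149.2/0.6606 = 1739.6 kg/h.
M = (1−0.542)×1739.6 + 2389.2 = 3185.9 kg/h.
Purge P = 0.259×3185.9 = 825.15 kg/h.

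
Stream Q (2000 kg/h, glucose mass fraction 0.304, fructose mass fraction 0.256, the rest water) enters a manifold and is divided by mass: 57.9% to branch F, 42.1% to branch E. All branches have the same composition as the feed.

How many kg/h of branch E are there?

Branch E flow = 0.421×2000 = 842 kg/h.

842 kg/h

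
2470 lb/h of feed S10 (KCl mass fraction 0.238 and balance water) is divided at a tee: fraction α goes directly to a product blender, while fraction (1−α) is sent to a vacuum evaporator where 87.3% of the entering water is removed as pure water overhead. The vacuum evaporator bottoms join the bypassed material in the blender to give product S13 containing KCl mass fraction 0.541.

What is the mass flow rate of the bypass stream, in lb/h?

All 2470×0.238 = 587.86 lb/h of KCl reaches S13, so S13 = 587.86/0.541 = 1086.6 lb/h and vapour = 1383.4 lb/h.
The evaporator receives (1−α)·2470 of feed at 0.762 water and removes 0.873 of that water:
0.873×0.762×(1−α)×2470 = 1383.4
(1−α) = 1383.4/1643.1 = 0.8419;  α = 0.1581.
Bypass flow = 0.1581×2470 = 390.43 lb/h.

390.4 lb/h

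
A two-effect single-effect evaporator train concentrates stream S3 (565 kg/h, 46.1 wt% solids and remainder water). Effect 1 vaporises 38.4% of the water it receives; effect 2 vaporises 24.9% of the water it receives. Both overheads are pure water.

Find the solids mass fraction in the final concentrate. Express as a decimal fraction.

0.649

water in feed = 565×0.539 = 304.54 kg/h.
After stage 1: water left = (1−0.384)×304.54 = 187.59; stream total = 448.06 kg/h.
After stage 2: water left = (1−0.249)×187.59 = 140.88; final concentrate = 401.35 kg/h.
solids fraction = 260.47/401.35 = 0.649.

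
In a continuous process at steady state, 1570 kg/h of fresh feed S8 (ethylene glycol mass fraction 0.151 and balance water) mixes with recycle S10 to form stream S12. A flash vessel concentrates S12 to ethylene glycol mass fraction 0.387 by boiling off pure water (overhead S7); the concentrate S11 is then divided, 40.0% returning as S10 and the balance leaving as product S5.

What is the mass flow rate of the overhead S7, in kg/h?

957.4 kg/h

Overall ethylene glycol balance (none leaves overhead): ethylene glycol in fresh feed = ethylene glycol in product, i.e. 1570×0.151 = (1−0.400)·S11·0.387.
S11 = 237.07/(0.387×0.600) = 1021 kg/h.
Recycle S10 = 0.400×1021 = 408.39 kg/h.
Combined feed S12 = 1570 + 408.39 = 1978.4 kg/h.
Overhead S7 = S12 − S11 = 1978.4 − 1021 = 957.42 kg/h.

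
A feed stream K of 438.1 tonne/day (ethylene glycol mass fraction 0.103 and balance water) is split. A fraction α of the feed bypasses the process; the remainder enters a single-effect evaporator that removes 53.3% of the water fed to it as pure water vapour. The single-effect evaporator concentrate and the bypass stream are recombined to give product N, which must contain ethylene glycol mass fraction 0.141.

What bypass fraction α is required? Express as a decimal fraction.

All 438.1×0.103 = 45.124 tonne/day of ethylene glycol reaches N, so N = 45.124/0.141 = 320.03 tonne/day and vapour = 118.07 tonne/day.
The evaporator receives (1−α)·438.1 of feed at 0.897 water and removes 0.533 of that water:
0.533×0.897×(1−α)×438.1 = 118.07
(1−α) = 118.07/209.46 = 0.5637;  α = 0.4363.

0.436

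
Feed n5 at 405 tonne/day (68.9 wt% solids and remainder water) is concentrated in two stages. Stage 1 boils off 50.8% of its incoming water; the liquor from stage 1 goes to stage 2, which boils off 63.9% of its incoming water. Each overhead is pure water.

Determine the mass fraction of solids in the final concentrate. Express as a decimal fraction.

water in feed = 405×0.311 = 125.95 tonne/day.
After stage 1: water left = (1−0.508)×125.95 = 61.97; stream total = 341.01 tonne/day.
After stage 2: water left = (1−0.639)×61.97 = 22.371; final concentrate = 301.42 tonne/day.
solids fraction = 279.04/301.42 = 0.926.

0.926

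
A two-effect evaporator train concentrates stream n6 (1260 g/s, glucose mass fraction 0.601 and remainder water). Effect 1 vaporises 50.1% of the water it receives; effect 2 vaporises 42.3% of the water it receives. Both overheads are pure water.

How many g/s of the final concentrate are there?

water in feed = 1260×0.399 = 502.74 g/s.
After stage 1: water left = (1−0.501)×502.74 = 250.87; stream total = 1008.1 g/s.
After stage 2: water left = (1−0.423)×250.87 = 144.75; final concentrate = 902.01 g/s.

902 g/s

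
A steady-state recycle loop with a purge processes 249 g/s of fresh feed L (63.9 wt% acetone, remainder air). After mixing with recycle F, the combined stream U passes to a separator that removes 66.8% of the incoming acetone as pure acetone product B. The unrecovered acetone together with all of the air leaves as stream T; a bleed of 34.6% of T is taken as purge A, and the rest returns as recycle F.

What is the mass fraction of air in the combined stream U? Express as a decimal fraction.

0.5611

air enters only via L and leaves only via the purge: 249×0.361 = 0.346×(air in T), and the separator passes all air, so air in U = air in T = 259.79 g/s.
acetone in U: m_A = 249×0.639 + (1−0.346)·(1−0.668)·m_A, so m_A = 159.11/0.7829 = 203.24 g/s.
U = 203.24 + 259.79 = 463.03 g/s.
air fraction in U = 259.79/463.03 = 0.5611.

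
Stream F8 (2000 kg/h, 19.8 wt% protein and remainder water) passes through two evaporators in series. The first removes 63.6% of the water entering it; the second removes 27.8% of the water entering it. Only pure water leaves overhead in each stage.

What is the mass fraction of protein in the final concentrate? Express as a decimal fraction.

water in feed = 2000×0.802 = 1604 kg/h.
After stage 1: water left = (1−0.636)×1604 = 583.86; stream total = 979.86 kg/h.
After stage 2: water left = (1−0.278)×583.86 = 421.54; final concentrate = 817.54 kg/h.
protein fraction = 396/817.54 = 0.484.

0.484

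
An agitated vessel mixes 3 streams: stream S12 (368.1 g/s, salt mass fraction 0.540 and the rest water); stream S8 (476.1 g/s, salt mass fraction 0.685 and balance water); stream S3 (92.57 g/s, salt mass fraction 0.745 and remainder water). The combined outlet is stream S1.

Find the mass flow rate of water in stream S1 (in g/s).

water out = water in = 368.1×0.460 + 476.1×0.315 + 92.57×0.255 = 342.9 g/s.

342.9 g/s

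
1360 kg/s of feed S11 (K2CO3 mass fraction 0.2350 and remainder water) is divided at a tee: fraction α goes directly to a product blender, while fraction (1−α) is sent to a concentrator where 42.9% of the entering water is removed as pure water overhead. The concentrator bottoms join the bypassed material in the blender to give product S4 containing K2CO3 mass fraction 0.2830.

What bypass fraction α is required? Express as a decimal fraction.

All 1360×0.235 = 319.6 kg/s of K2CO3 reaches S4, so S4 = 319.6/0.283 = 1129.3 kg/s and vapour = 230.67 kg/s.
The evaporator receives (1−α)·1360 of feed at 0.765 water and removes 0.429 of that water:
0.429×0.765×(1−α)×1360 = 230.67
(1−α) = 230.67/446.33 = 0.5168;  α = 0.4832.

0.483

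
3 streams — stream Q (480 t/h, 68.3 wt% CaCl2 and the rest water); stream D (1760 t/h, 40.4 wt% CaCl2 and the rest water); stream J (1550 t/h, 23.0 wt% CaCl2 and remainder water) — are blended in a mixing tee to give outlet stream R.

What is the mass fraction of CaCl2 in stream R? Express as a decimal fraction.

0.368

Total flow out = 480 + 1760 + 1550 = 3790 t/h.
CaCl2 in = 480×0.683 + 1760×0.404 + 1550×0.230 = 1395.4 t/h.
CaCl2 mass fraction in R = 1395.4/3790 = 0.368.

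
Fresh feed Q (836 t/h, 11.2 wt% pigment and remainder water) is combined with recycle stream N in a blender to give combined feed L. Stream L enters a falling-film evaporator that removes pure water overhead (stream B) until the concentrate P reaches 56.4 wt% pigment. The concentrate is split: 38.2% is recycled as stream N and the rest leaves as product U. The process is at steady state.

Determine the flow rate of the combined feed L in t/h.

938.6 t/h

Overall pigment balance (none leaves overhead): pigment in fresh feed = pigment in product, i.e. 836×0.112 = (1−0.382)·P·0.564.
P = 93.632/(0.564×0.618) = 268.63 t/h.
Recycle N = 0.382×268.63 = 102.62 t/h.
Combined feed L = 836 + 102.62 = 938.62 t/h.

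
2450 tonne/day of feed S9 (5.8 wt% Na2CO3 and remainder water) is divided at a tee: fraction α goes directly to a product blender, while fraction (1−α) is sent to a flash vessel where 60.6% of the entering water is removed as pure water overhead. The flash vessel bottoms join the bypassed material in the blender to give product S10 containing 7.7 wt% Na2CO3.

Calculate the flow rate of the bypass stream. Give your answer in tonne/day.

All 2450×0.058 = 142.1 tonne/day of Na2CO3 reaches S10, so S10 = 142.1/0.077 = 1845.5 tonne/day and vapour = 604.55 tonne/day.
The evaporator receives (1−α)·2450 of feed at 0.942 water and removes 0.606 of that water:
0.606×0.942×(1−α)×2450 = 604.55
(1−α) = 604.55/1398.6 = 0.4323;  α = 0.5677.
Bypass flow = 0.5677×2450 = 1391 tonne/day.

1391 tonne/day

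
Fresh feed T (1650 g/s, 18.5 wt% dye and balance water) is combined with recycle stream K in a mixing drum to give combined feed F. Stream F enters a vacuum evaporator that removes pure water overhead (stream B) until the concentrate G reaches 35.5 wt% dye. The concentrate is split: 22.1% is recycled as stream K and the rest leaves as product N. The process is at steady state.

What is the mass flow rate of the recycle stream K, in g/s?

Overall dye balance (none leaves overhead): dye in fresh feed = dye in product, i.e. 1650×0.185 = (1−0.221)·G·0.355.
G = 305.25/(0.355×0.779) = 1103.8 g/s.
Recycle K = 0.221×1103.8 = 243.94 g/s.

243.9 g/s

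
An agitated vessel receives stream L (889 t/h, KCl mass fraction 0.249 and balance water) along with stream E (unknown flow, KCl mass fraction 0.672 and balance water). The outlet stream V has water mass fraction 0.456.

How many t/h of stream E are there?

Let E be the unknown flow. Total out = 889 + E.
water balance: 667.64 + 0.328·E = 0.456·(889 + E)
(0.328 − 0.456)·E = 0.456×889 − 667.64 = -262.25
E = -262.25 / -0.128 = 2048.9 t/h

2049 t/h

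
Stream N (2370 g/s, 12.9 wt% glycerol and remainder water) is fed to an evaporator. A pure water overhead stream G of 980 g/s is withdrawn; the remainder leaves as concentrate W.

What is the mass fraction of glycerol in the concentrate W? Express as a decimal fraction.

glycerol is not removed: 2370×0.129 = 305.73 g/s of glycerol enters W.
Concentrate = 2370 − 980 = 1390 g/s.
Mass fraction = 305.73/1390 = 0.220.

0.220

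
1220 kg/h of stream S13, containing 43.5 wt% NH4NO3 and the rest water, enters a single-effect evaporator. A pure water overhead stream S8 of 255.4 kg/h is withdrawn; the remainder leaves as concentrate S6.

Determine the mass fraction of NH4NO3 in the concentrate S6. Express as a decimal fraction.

NH4NO3 is not removed: 1220×0.435 = 530.7 kg/h of NH4NO3 enters S6.
Concentrate = 1220 − 255.4 = 964.6 kg/h.
Mass fraction = 530.7/964.6 = 0.5502.

0.5502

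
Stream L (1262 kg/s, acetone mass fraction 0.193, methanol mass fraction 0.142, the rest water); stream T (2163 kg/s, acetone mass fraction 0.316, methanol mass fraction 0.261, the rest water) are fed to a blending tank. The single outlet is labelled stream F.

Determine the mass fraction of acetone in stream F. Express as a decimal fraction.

Total flow out = 1262 + 2163 = 3425 kg/s.
acetone in = 1262×0.193 + 2163×0.316 = 927.07 kg/s.
acetone mass fraction in F = 927.07/3425 = 0.271.

0.271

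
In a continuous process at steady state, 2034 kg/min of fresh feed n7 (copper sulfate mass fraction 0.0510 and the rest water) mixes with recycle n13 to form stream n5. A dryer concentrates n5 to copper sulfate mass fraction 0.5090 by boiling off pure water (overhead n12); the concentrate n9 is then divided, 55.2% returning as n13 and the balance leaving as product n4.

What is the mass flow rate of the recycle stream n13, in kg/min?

Overall copper sulfate balance (none leaves overhead): copper sulfate in fresh feed = copper sulfate in product, i.e. 2034×0.051 = (1−0.552)·n9·0.509.
n9 = 103.73/(0.509×0.448) = 454.91 kg/min.
Recycle n13 = 0.552×454.91 = 251.11 kg/min.

251.1 kg/min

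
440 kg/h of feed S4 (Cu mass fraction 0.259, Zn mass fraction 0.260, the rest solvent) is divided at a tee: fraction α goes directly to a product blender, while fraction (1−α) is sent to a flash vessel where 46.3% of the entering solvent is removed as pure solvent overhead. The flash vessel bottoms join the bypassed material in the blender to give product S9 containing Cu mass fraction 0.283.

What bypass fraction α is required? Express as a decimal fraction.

All 440×0.259 = 113.96 kg/h of Cu reaches S9, so S9 = 113.96/0.283 = 402.69 kg/h and vapour = 37.314 kg/h.
The evaporator receives (1−α)·440 of feed at 0.481 solvent and removes 0.463 of that solvent:
0.463×0.481×(1−α)×440 = 37.314
(1−α) = 37.314/97.989 = 0.3808;  α = 0.6192.

0.619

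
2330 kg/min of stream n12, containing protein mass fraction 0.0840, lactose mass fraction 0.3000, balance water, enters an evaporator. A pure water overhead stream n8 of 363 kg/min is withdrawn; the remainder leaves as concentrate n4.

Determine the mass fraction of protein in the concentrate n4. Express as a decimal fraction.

protein is not removed: 2330×0.084 = 195.72 kg/min of protein enters n4.
Concentrate = 2330 − 363 = 1967 kg/min.
Mass fraction = 195.72/1967 = 0.0995.

0.0995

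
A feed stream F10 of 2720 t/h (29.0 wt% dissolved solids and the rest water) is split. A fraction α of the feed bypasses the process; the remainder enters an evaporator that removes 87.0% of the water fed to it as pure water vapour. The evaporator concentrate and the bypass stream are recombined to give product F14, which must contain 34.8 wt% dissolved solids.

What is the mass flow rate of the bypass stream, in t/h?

1986 t/h

All 2720×0.290 = 788.8 t/h of dissolved solids reaches F14, so F14 = 788.8/0.348 = 2266.7 t/h and vapour = 453.33 t/h.
The evaporator receives (1−α)·2720 of feed at 0.710 water and removes 0.870 of that water:
0.870×0.710×(1−α)×2720 = 453.33
(1−α) = 453.33/1680.1 = 0.2698;  α = 0.7302.
Bypass flow = 0.7302×2720 = 1986.1 t/h.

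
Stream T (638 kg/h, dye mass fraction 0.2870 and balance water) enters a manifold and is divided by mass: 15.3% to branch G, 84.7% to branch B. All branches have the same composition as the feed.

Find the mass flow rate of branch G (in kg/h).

97.61 kg/h

Branch G flow = 0.153×638 = 97.614 kg/h.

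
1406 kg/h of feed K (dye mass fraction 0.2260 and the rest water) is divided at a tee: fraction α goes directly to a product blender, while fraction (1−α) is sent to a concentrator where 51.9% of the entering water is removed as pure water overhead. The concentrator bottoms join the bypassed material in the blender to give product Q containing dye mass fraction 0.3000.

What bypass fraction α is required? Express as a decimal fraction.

0.386

All 1406×0.226 = 317.76 kg/h of dye reaches Q, so Q = 317.76/0.300 = 1059.2 kg/h and vapour = 346.81 kg/h.
The evaporator receives (1−α)·1406 of feed at 0.774 water and removes 0.519 of that water:
0.519×0.774×(1−α)×1406 = 346.81
(1−α) = 346.81/564.8 = 0.6140;  α = 0.3860.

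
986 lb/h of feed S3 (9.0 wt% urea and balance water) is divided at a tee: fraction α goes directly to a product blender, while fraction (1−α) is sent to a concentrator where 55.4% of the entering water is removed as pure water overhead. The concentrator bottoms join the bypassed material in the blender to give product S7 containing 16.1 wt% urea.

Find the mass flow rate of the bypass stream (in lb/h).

All 986×0.090 = 88.74 lb/h of urea reaches S7, so S7 = 88.74/0.161 = 551.18 lb/h and vapour = 434.82 lb/h.
The evaporator receives (1−α)·986 of feed at 0.910 water and removes 0.554 of that water:
0.554×0.910×(1−α)×986 = 434.82
(1−α) = 434.82/497.08 = 0.8747;  α = 0.1253.
Bypass flow = 0.1253×986 = 123.5 lb/h.

123.5 lb/h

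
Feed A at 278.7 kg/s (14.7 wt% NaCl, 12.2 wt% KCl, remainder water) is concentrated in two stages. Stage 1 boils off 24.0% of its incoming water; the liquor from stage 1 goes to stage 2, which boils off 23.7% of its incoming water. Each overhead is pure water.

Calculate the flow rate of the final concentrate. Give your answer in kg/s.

water in feed = 278.7×0.731 = 203.73 kg/s.
After stage 1: water left = (1−0.240)×203.73 = 154.83; stream total = 229.8 kg/s.
After stage 2: water left = (1−0.237)×154.83 = 118.14; final concentrate = 193.11 kg/s.

193.1 kg/s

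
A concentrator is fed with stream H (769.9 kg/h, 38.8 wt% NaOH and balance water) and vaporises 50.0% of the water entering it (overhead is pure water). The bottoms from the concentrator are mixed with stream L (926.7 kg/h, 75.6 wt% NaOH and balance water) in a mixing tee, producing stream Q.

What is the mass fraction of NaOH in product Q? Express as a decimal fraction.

0.684

Vapour removed = 0.500×0.612×769.9 = 235.59 kg/h; concentrate = 534.31 kg/h.
NaOH reaching the mixer = 298.72 (from concentrate) + 926.7×0.756 = 999.31 kg/h.
Product flow = 534.31 + 926.7 = 1461 kg/h; NaOH fraction = 0.684.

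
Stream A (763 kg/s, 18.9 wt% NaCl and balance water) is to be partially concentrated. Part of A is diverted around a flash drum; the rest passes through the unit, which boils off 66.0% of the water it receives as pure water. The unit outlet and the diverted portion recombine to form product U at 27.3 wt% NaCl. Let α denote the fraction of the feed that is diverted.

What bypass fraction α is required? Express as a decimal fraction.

0.425

All 763×0.189 = 144.21 kg/s of NaCl reaches U, so U = 144.21/0.273 = 528.23 kg/s and vapour = 234.77 kg/s.
The evaporator receives (1−α)·763 of feed at 0.811 water and removes 0.660 of that water:
0.660×0.811×(1−α)×763 = 234.77
(1−α) = 234.77/408.4 = 0.5748;  α = 0.4252.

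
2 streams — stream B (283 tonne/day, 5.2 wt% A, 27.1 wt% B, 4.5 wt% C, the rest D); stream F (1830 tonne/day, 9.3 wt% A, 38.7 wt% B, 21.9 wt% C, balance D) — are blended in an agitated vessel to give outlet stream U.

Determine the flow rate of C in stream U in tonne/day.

413.5 tonne/day

C out = C in = 283×0.045 + 1830×0.219 = 413.5 tonne/day.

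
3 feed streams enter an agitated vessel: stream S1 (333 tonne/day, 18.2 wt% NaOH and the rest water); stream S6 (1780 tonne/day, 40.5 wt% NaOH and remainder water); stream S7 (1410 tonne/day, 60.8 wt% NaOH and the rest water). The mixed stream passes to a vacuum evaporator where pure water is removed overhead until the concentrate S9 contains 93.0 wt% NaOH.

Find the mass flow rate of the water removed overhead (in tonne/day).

NaOH entering = 333×0.182 + 1780×0.405 + 1410×0.608 = 1638.8 tonne/day.
All NaOH reports to S9, so S9 = 1638.8/0.930 = 1762.1 tonne/day.
Total feed = 3523 tonne/day; overhead = 3523 − 1762.1 = 1760.9 tonne/day.

1761 tonne/day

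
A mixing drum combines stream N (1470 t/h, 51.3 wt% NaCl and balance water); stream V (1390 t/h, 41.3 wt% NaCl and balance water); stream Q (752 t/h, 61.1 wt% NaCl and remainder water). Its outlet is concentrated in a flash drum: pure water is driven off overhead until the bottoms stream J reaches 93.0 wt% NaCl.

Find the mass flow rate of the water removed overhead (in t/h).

1690 t/h

NaCl entering = 1470×0.513 + 1390×0.413 + 752×0.611 = 1787.7 t/h.
All NaCl reports to J, so J = 1787.7/0.930 = 1922.2 t/h.
Total feed = 3612 t/h; overhead = 3612 − 1922.2 = 1689.8 t/h.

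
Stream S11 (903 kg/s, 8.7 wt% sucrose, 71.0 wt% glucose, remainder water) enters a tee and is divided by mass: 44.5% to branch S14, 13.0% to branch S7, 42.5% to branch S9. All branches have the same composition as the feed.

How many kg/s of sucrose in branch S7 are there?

Branch S7 total = 0.130×903 = 117.39 kg/s.
sucrose in S7 = 0.087×117.39 = 10.213 kg/s.

10.21 kg/s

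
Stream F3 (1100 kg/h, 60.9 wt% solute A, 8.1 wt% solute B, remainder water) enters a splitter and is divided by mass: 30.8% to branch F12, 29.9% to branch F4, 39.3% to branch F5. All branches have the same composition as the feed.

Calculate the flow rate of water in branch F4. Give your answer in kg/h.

Branch F4 total = 0.299×1100 = 328.9 kg/h.
water in F4 = 0.310×328.9 = 101.96 kg/h.

102 kg/h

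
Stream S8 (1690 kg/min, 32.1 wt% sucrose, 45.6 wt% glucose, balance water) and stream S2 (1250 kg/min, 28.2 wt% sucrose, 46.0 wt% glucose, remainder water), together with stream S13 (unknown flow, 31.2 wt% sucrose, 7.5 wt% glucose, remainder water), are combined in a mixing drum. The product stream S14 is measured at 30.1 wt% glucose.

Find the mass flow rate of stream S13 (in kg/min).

2038 kg/min

Let S13 be the unknown flow. Total out = 2940 + S13.
glucose balance: 1345.6 + 0.075·S13 = 0.301·(2940 + S13)
(0.075 − 0.301)·S13 = 0.301×2940 − 1345.6 = -460.7
S13 = -460.7 / -0.226 = 2038.5 kg/min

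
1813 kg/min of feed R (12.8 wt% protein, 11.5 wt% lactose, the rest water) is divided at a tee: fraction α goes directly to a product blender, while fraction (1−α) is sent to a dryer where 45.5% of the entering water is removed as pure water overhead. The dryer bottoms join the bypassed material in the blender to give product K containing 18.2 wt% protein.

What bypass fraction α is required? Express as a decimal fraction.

0.139

All 1813×0.128 = 232.06 kg/min of protein reaches K, so K = 232.06/0.182 = 1275.1 kg/min and vapour = 537.92 kg/min.
The evaporator receives (1−α)·1813 of feed at 0.757 water and removes 0.455 of that water:
0.455×0.757×(1−α)×1813 = 537.92
(1−α) = 537.92/624.46 = 0.8614;  α = 0.1386.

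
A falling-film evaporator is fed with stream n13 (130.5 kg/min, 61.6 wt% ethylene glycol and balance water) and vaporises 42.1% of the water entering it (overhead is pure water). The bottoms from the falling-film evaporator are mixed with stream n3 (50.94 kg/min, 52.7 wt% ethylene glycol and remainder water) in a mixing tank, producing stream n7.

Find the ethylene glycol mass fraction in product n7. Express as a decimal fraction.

Vapour removed = 0.421×0.384×130.5 = 21.097 kg/min; concentrate = 109.4 kg/min.
ethylene glycol reaching the mixer = 80.388 (from concentrate) + 50.94×0.527 = 107.23 kg/min.
Product flow = 109.4 + 50.94 = 160.34 kg/min; ethylene glycol fraction = 0.6688.

0.6688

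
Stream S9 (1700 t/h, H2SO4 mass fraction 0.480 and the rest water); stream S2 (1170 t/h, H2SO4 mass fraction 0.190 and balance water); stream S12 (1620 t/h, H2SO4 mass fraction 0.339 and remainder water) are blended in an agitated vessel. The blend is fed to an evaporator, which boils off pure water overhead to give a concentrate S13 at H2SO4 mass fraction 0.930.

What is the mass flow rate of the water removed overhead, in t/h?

2783 t/h

H2SO4 entering = 1700×0.480 + 1170×0.190 + 1620×0.339 = 1587.5 t/h.
All H2SO4 reports to S13, so S13 = 1587.5/0.930 = 1707 t/h.
Total feed = 4490 t/h; overhead = 4490 − 1707 = 2783 t/h.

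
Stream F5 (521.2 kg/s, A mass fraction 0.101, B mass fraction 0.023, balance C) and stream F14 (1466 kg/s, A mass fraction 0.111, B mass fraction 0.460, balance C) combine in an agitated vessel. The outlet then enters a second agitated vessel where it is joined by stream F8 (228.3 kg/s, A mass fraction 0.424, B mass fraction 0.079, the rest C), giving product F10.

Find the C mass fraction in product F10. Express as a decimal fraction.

Overall, product flow = 2215.5 kg/s.
C in = 521.2×0.876 + 1466×0.429 + 228.3×0.497 = 1199 kg/s.
C fraction in F10 = 0.541.

0.541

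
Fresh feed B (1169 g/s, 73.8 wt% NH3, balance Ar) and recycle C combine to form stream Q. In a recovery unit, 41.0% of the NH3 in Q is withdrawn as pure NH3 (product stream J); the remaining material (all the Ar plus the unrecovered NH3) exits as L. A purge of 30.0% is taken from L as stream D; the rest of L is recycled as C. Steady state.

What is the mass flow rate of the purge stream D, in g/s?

Ar enters only via B and leaves only via the purge: 1169×0.262 = 0.300×(Ar in L), and the recovery unit passes all Ar, so Ar in Q = Ar in L = 1020.9 g/s.
NH3 in Q: m_A = 1169×0.738 + (1−0.300)·(1−0.410)·m_A, so m_A = 862.72/0.5870 = 1469.7 g/s.
L = (1−0.410)×1469.7 + 1020.9 = 1888.1 g/s.
Purge D = 0.300×1888.1 = 566.42 g/s.

566.4 g/s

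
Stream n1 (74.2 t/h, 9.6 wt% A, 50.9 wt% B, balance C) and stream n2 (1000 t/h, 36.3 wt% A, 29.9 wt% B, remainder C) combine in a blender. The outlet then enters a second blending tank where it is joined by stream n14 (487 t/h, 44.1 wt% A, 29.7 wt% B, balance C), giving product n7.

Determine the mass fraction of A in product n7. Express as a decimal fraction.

Overall, product flow = 1561.2 t/h.
A in = 74.2×0.096 + 1000×0.363 + 487×0.441 = 584.89 t/h.
A fraction in n7 = 0.3746.

0.3746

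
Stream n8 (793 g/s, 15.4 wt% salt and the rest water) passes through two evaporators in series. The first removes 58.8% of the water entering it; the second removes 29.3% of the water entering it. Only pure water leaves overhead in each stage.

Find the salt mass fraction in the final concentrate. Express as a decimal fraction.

0.3846

water in feed = 793×0.846 = 670.88 g/s.
After stage 1: water left = (1−0.588)×670.88 = 276.4; stream total = 398.52 g/s.
After stage 2: water left = (1−0.293)×276.4 = 195.42; final concentrate = 317.54 g/s.
salt fraction = 122.12/317.54 = 0.3846.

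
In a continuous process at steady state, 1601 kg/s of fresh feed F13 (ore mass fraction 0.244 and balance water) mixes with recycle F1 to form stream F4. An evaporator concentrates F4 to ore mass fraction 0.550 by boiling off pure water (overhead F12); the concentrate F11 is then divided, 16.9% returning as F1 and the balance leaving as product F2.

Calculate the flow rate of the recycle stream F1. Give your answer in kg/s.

Overall ore balance (none leaves overhead): ore in fresh feed = ore in product, i.e. 1601×0.244 = (1−0.169)·F11·0.550.
F11 = 390.64/(0.550×0.831) = 854.71 kg/s.
Recycle F1 = 0.169×854.71 = 144.45 kg/s.

144.4 kg/s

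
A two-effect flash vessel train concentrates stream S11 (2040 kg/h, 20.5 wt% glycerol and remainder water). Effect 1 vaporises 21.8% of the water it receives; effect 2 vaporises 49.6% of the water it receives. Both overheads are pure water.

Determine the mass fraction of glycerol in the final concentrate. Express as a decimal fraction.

0.3955

water in feed = 2040×0.795 = 1621.8 kg/h.
After stage 1: water left = (1−0.218)×1621.8 = 1268.2; stream total = 1686.4 kg/h.
After stage 2: water left = (1−0.496)×1268.2 = 639.2; final concentrate = 1057.4 kg/h.
glycerol fraction = 418.2/1057.4 = 0.3955.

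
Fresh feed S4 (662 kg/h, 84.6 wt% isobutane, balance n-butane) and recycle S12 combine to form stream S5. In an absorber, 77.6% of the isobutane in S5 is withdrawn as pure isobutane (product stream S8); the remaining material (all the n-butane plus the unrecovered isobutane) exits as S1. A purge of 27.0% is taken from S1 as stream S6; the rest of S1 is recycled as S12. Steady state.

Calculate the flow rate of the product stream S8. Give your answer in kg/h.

519.6 kg/h

isobutane in S5: m_A = 662×0.846 + (1−0.270)·(1−0.776)·m_A, so m_A = 560.05/0.8365 = 669.53 kg/h.
Product S8 = 0.776×669.53 = 519.56 kg/h.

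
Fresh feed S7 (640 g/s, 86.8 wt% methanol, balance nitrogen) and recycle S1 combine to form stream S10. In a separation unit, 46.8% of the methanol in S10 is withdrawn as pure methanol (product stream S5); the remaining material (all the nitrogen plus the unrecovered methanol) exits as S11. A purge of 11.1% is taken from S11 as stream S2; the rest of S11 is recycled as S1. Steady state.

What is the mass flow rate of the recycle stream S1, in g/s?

1175 g/s

nitrogen enters only via S7 and leaves only via the purge: 640×0.132 = 0.111×(nitrogen in S11), and the separation unit passes all nitrogen, so nitrogen in S10 = nitrogen in S11 = 761.08 g/s.
methanol in S10: m_A = 640×0.868 + (1−0.111)·(1−0.468)·m_A, so m_A = 555.52/0.5271 = 1054 g/s.
S11 = (1−0.468)×1054 + 761.08 = 1321.8 g/s.
Recycle S1 = (1−0.111)×1321.8 = 1175.1 g/s.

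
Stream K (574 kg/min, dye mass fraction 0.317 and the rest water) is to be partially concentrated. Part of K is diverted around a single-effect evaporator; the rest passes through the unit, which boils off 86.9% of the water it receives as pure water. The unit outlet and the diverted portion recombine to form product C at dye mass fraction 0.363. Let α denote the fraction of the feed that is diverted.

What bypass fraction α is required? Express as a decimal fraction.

0.786

All 574×0.317 = 181.96 kg/min of dye reaches C, so C = 181.96/0.363 = 501.26 kg/min and vapour = 72.738 kg/min.
The evaporator receives (1−α)·574 of feed at 0.683 water and removes 0.869 of that water:
0.869×0.683×(1−α)×574 = 72.738
(1−α) = 72.738/340.68 = 0.2135;  α = 0.7865.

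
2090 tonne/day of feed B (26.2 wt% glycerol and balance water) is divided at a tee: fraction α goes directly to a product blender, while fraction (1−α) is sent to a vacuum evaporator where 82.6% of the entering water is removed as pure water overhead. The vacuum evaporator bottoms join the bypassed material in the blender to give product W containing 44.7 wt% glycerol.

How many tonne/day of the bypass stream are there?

671 tonne/day

All 2090×0.262 = 547.58 tonne/day of glycerol reaches W, so W = 547.58/0.447 = 1225 tonne/day and vapour = 864.99 tonne/day.
The evaporator receives (1−α)·2090 of feed at 0.738 water and removes 0.826 of that water:
0.826×0.738×(1−α)×2090 = 864.99
(1−α) = 864.99/1274 = 0.6789;  α = 0.3211.
Bypass flow = 0.3211×2090 = 671.03 tonne/day.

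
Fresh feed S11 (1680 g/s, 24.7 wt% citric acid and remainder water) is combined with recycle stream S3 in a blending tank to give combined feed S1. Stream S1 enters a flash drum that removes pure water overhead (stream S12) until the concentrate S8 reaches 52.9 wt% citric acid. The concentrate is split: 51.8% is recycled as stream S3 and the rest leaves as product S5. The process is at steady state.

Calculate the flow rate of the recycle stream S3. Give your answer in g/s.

Overall citric acid balance (none leaves overhead): citric acid in fresh feed = citric acid in product, i.e. 1680×0.247 = (1−0.518)·S8·0.529.
S8 = 414.96/(0.529×0.482) = 1627.4 g/s.
Recycle S3 = 0.518×1627.4 = 843.01 g/s.

843 g/s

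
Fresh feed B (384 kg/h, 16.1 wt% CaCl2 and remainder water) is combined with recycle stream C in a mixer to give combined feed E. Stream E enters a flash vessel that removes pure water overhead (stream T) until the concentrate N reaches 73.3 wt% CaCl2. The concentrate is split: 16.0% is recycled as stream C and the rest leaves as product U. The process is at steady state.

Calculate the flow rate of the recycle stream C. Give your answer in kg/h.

16.07 kg/h

Overall CaCl2 balance (none leaves overhead): CaCl2 in fresh feed = CaCl2 in product, i.e. 384×0.161 = (1−0.160)·N·0.733.
N = 61.824/(0.733×0.840) = 100.41 kg/h.
Recycle C = 0.160×100.41 = 16.065 kg/h.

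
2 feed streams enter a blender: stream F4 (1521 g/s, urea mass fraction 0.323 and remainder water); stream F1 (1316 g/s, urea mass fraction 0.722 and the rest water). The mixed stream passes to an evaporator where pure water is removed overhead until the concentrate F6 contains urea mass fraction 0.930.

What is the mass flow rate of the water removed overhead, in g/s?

urea entering = 1521×0.323 + 1316×0.722 = 1441.4 g/s.
All urea reports to F6, so F6 = 1441.4/0.930 = 1549.9 g/s.
Total feed = 2837 g/s; overhead = 2837 − 1549.9 = 1287.1 g/s.

1287 g/s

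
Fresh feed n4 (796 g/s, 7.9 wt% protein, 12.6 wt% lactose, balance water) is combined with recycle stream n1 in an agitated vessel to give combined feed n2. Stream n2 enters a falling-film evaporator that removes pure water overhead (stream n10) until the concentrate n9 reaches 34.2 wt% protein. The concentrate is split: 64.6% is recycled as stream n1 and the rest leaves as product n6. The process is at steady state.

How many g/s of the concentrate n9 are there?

Overall protein balance (none leaves overhead): protein in fresh feed = protein in product, i.e. 796×0.079 = (1−0.646)·n9·0.342.
n9 = 62.884/(0.342×0.354) = 519.41 g/s.

519.4 g/s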